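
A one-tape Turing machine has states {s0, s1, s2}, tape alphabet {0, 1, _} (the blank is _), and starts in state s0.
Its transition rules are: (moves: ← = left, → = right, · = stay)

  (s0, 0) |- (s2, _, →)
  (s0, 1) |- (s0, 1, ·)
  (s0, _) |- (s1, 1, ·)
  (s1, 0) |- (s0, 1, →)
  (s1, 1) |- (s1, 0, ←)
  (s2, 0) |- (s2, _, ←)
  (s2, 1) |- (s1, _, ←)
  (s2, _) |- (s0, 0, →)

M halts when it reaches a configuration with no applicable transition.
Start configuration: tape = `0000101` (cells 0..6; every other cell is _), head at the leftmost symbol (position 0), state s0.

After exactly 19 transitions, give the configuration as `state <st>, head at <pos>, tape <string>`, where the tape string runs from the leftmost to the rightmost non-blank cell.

state s2, head at 4, tape 111_101

state=s0 head=0 tape=[0]000101   (s0,0)→(s2,_,→)
state=s2 head=1 tape=_[0]00101   (s2,0)→(s2,_,←)
state=s2 head=0 tape=[_]_00101   (s2,_)→(s0,0,→)
state=s0 head=1 tape=0[_]00101   (s0,_)→(s1,1,·)
state=s1 head=1 tape=0[1]00101   (s1,1)→(s1,0,←)
state=s1 head=0 tape=[0]000101   (s1,0)→(s0,1,→)
state=s0 head=1 tape=1[0]00101   (s0,0)→(s2,_,→)
state=s2 head=2 tape=1_[0]0101   (s2,0)→(s2,_,←)
state=s2 head=1 tape=1[_]_0101   (s2,_)→(s0,0,→)
state=s0 head=2 tape=10[_]0101   (s0,_)→(s1,1,·)
state=s1 head=2 tape=10[1]0101   (s1,1)→(s1,0,←)
state=s1 head=1 tape=1[0]00101   (s1,0)→(s0,1,→)
state=s0 head=2 tape=11[0]0101   (s0,0)→(s2,_,→)
state=s2 head=3 tape=11_[0]101   (s2,0)→(s2,_,←)
state=s2 head=2 tape=11[_]_101   (s2,_)→(s0,0,→)
state=s0 head=3 tape=110[_]101   (s0,_)→(s1,1,·)
state=s1 head=3 tape=110[1]101   (s1,1)→(s1,0,←)
state=s1 head=2 tape=11[0]0101   (s1,0)→(s0,1,→)
state=s0 head=3 tape=111[0]101   (s0,0)→(s2,_,→)
state=s2 head=4 tape=111_[1]01
After 19 steps: state s2, head at 4, tape 111_101.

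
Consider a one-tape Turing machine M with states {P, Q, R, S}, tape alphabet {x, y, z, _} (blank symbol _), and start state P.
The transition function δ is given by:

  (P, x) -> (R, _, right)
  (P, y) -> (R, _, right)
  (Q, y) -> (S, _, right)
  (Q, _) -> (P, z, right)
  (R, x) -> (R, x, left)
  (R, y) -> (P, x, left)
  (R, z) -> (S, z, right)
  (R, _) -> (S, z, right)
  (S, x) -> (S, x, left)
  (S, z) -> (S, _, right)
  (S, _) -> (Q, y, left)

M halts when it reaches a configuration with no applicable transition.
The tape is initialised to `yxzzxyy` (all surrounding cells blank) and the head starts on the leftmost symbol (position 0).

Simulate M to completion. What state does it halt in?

Q

P | _[y]xzzxyy   read y → write _, move right, go to R
R | __[x]zzxyy   read x → write x, move left, go to R
R | _[_]xzzxyy   read _ → write z, move right, go to S
S | _z[x]zzxyy   read x → write x, move left, go to S
S | _[z]xzzxyy   read z → write _, move right, go to S
S | __[x]zzxyy   read x → write x, move left, go to S
S | _[_]xzzxyy   read _ → write y, move left, go to Q
Q | [_]yxzzxyy   read _ → write z, move right, go to P
P | z[y]xzzxyy   read y → write _, move right, go to R
R | z_[x]zzxyy   read x → write x, move left, go to R
R | z[_]xzzxyy   read _ → write z, move right, go to S
S | zz[x]zzxyy   read x → write x, move left, go to S
S | z[z]xzzxyy   read z → write _, move right, go to S
S | z_[x]zzxyy   read x → write x, move left, go to S
S | z[_]xzzxyy   read _ → write y, move left, go to Q
Q | [z]yxzzxyy
No transition is defined for (Q, z); M halts in state Q.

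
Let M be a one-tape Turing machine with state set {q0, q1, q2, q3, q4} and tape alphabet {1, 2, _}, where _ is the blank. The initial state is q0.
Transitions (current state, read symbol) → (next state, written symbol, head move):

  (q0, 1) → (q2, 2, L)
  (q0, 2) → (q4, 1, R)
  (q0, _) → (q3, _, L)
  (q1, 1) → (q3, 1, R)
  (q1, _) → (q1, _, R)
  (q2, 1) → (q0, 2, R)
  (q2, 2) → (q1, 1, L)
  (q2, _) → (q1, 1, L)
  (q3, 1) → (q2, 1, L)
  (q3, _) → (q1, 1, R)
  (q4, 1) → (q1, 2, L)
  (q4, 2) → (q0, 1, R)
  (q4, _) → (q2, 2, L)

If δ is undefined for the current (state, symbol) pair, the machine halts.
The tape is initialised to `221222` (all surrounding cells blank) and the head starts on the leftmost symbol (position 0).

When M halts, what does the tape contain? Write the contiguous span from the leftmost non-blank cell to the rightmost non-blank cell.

121222

state=q0 head=0 tape=[2]21222_   (q0,2)→(q4,1,R)
state=q4 head=1 tape=1[2]1222_   (q4,2)→(q0,1,R)
state=q0 head=2 tape=11[1]222_   (q0,1)→(q2,2,L)
state=q2 head=1 tape=1[1]2222_   (q2,1)→(q0,2,R)
state=q0 head=2 tape=12[2]222_   (q0,2)→(q4,1,R)
state=q4 head=3 tape=121[2]22_   (q4,2)→(q0,1,R)
state=q0 head=4 tape=1211[2]2_   (q0,2)→(q4,1,R)
state=q4 head=5 tape=12111[2]_   (q4,2)→(q0,1,R)
state=q0 head=6 tape=121111[_]   (q0,_)→(q3,_,L)
state=q3 head=5 tape=12111[1]_   (q3,1)→(q2,1,L)
state=q2 head=4 tape=1211[1]1_   (q2,1)→(q0,2,R)
state=q0 head=5 tape=12112[1]_   (q0,1)→(q2,2,L)
state=q2 head=4 tape=1211[2]2_   (q2,2)→(q1,1,L)
state=q1 head=3 tape=121[1]12_   (q1,1)→(q3,1,R)
state=q3 head=4 tape=1211[1]2_   (q3,1)→(q2,1,L)
state=q2 head=3 tape=121[1]12_   (q2,1)→(q0,2,R)
state=q0 head=4 tape=1212[1]2_   (q0,1)→(q2,2,L)
state=q2 head=3 tape=121[2]22_   (q2,2)→(q1,1,L)
state=q1 head=2 tape=12[1]122_   (q1,1)→(q3,1,R)
state=q3 head=3 tape=121[1]22_   (q3,1)→(q2,1,L)
state=q2 head=2 tape=12[1]122_   (q2,1)→(q0,2,R)
state=q0 head=3 tape=122[1]22_   (q0,1)→(q2,2,L)
state=q2 head=2 tape=12[2]222_   (q2,2)→(q1,1,L)
state=q1 head=1 tape=1[2]1222_
The non-blank tape span at halt is 121222.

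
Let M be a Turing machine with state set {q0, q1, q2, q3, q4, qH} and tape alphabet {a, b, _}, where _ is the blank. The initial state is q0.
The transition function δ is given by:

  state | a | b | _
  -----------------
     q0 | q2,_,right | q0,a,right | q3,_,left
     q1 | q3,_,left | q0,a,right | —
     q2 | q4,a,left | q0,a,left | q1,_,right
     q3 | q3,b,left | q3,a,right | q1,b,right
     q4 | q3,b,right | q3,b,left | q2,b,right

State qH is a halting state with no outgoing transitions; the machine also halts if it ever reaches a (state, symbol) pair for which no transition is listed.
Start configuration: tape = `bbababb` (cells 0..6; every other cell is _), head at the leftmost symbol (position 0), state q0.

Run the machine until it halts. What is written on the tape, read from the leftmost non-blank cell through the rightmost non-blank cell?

state=q0 head=0 tape=_[b]bababb__   (q0,b)→(q0,a,right)
state=q0 head=1 tape=_a[b]ababb__   (q0,b)→(q0,a,right)
state=q0 head=2 tape=_aa[a]babb__   (q0,a)→(q2,_,right)
state=q2 head=3 tape=_aa_[b]abb__   (q2,b)→(q0,a,left)
state=q0 head=2 tape=_aa[_]aabb__   (q0,_)→(q3,_,left)
state=q3 head=1 tape=_a[a]_aabb__   (q3,a)→(q3,b,left)
state=q3 head=0 tape=_[a]b_aabb__   (q3,a)→(q3,b,left)
state=q3 head=-1 tape=[_]bb_aabb__   (q3,_)→(q1,b,right)
state=q1 head=0 tape=b[b]b_aabb__   (q1,b)→(q0,a,right)
state=q0 head=1 tape=ba[b]_aabb__   (q0,b)→(q0,a,right)
state=q0 head=2 tape=baa[_]aabb__   (q0,_)→(q3,_,left)
state=q3 head=1 tape=ba[a]_aabb__   (q3,a)→(q3,b,left)
state=q3 head=0 tape=b[a]b_aabb__   (q3,a)→(q3,b,left)
state=q3 head=-1 tape=[b]bb_aabb__   (q3,b)→(q3,a,right)
state=q3 head=0 tape=a[b]b_aabb__   (q3,b)→(q3,a,right)
state=q3 head=1 tape=aa[b]_aabb__   (q3,b)→(q3,a,right)
state=q3 head=2 tape=aaa[_]aabb__   (q3,_)→(q1,b,right)
state=q1 head=3 tape=aaab[a]abb__   (q1,a)→(q3,_,left)
state=q3 head=2 tape=aaa[b]_abb__   (q3,b)→(q3,a,right)
state=q3 head=3 tape=aaaa[_]abb__   (q3,_)→(q1,b,right)
state=q1 head=4 tape=aaaab[a]bb__   (q1,a)→(q3,_,left)
state=q3 head=3 tape=aaaa[b]_bb__   (q3,b)→(q3,a,right)
state=q3 head=4 tape=aaaaa[_]bb__   (q3,_)→(q1,b,right)
state=q1 head=5 tape=aaaaab[b]b__   (q1,b)→(q0,a,right)
state=q0 head=6 tape=aaaaaba[b]__   (q0,b)→(q0,a,right)
state=q0 head=7 tape=aaaaabaa[_]_   (q0,_)→(q3,_,left)
state=q3 head=6 tape=aaaaaba[a]__   (q3,a)→(q3,b,left)
state=q3 head=5 tape=aaaaab[a]b__   (q3,a)→(q3,b,left)
state=q3 head=4 tape=aaaaa[b]bb__   (q3,b)→(q3,a,right)
state=q3 head=5 tape=aaaaaa[b]b__   (q3,b)→(q3,a,right)
state=q3 head=6 tape=aaaaaaa[b]__   (q3,b)→(q3,a,right)
state=q3 head=7 tape=aaaaaaaa[_]_   (q3,_)→(q1,b,right)
state=q1 head=8 tape=aaaaaaaab[_]
The non-blank tape span at halt is aaaaaaaab.

aaaaaaaab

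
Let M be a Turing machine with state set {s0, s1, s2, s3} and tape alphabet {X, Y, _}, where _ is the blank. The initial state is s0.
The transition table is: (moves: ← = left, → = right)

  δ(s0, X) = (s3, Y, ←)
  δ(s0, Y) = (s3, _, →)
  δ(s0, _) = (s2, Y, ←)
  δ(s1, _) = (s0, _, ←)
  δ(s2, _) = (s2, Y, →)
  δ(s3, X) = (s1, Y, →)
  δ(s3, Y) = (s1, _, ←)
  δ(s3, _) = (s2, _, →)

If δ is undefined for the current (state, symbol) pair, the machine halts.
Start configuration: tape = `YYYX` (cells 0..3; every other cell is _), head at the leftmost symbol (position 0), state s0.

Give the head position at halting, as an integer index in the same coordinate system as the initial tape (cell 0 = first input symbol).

-1

s0 | __[Y]YYX   read Y → write _, move →, go to s3
s3 | ___[Y]YX   read Y → write _, move ←, go to s1
s1 | __[_]_YX   read _ → write _, move ←, go to s0
s0 | _[_]__YX   read _ → write Y, move ←, go to s2
s2 | [_]Y__YX   read _ → write Y, move →, go to s2
s2 | Y[Y]__YX
At halt the head is at cell -1.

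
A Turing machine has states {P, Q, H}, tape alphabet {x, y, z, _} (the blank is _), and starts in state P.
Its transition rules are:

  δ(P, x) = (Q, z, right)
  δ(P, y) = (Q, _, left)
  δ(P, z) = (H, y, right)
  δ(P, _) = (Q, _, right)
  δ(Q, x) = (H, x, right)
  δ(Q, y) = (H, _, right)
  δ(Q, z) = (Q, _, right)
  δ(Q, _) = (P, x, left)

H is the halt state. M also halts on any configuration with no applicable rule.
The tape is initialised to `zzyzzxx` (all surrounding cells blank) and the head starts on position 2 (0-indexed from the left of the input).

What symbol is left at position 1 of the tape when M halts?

_

state=P head=2 tape=zz[y]zzxx   (P,y)→(Q,_,left)
state=Q head=1 tape=z[z]_zzxx   (Q,z)→(Q,_,right)
state=Q head=2 tape=z_[_]zzxx   (Q,_)→(P,x,left)
state=P head=1 tape=z[_]xzzxx   (P,_)→(Q,_,right)
state=Q head=2 tape=z_[x]zzxx   (Q,x)→(H,x,right)
state=H head=3 tape=z_x[z]zxx
Cell 1 holds _ when M halts.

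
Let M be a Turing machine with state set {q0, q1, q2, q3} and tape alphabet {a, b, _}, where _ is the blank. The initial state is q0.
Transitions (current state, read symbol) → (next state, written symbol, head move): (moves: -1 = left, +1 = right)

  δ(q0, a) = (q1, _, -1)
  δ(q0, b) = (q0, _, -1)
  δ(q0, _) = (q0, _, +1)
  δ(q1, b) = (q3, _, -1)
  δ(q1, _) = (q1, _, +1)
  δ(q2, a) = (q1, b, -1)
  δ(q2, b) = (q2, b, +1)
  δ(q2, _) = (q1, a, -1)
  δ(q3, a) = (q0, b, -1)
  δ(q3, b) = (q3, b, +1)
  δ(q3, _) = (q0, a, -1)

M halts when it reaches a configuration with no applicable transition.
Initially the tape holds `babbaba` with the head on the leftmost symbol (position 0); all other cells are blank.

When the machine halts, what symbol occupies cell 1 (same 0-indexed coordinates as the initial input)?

_

q0 | _[b]abbaba   read b → write _, move -1, go to q0
q0 | [_]_abbaba   read _ → write _, move +1, go to q0
q0 | _[_]abbaba   read _ → write _, move +1, go to q0
q0 | __[a]bbaba   read a → write _, move -1, go to q1
q1 | _[_]_bbaba   read _ → write _, move +1, go to q1
q1 | __[_]bbaba   read _ → write _, move +1, go to q1
q1 | ___[b]baba   read b → write _, move -1, go to q3
q3 | __[_]_baba   read _ → write a, move -1, go to q0
q0 | _[_]a_baba   read _ → write _, move +1, go to q0
q0 | __[a]_baba   read a → write _, move -1, go to q1
q1 | _[_]__baba   read _ → write _, move +1, go to q1
q1 | __[_]_baba   read _ → write _, move +1, go to q1
q1 | ___[_]baba   read _ → write _, move +1, go to q1
q1 | ____[b]aba   read b → write _, move -1, go to q3
q3 | ___[_]_aba   read _ → write a, move -1, go to q0
q0 | __[_]a_aba   read _ → write _, move +1, go to q0
q0 | ___[a]_aba   read a → write _, move -1, go to q1
q1 | __[_]__aba   read _ → write _, move +1, go to q1
q1 | ___[_]_aba   read _ → write _, move +1, go to q1
q1 | ____[_]aba   read _ → write _, move +1, go to q1
q1 | _____[a]ba
Cell 1 holds _ when M halts.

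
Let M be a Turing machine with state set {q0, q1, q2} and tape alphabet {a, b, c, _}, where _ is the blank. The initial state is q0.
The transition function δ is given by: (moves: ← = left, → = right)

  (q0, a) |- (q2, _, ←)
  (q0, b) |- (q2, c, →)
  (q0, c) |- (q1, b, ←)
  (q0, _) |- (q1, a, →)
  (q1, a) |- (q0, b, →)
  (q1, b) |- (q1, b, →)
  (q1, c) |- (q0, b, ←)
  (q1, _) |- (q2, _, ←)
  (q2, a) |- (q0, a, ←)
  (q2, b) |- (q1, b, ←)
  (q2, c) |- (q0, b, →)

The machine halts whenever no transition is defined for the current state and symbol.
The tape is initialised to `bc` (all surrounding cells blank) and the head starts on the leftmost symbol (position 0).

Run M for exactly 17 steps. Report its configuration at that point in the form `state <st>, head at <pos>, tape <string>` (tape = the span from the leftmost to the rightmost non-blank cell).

state q2, head at 3, tape abbca

q0 | _[b]c___   read b → write c, move →, go to q2
q2 | _c[c]___   read c → write b, move →, go to q0
q0 | _cb[_]__   read _ → write a, move →, go to q1
q1 | _cba[_]_   read _ → write _, move ←, go to q2
q2 | _cb[a]__   read a → write a, move ←, go to q0
q0 | _c[b]a__   read b → write c, move →, go to q2
q2 | _cc[a]__   read a → write a, move ←, go to q0
q0 | _c[c]a__   read c → write b, move ←, go to q1
q1 | _[c]ba__   read c → write b, move ←, go to q0
q0 | [_]bba__   read _ → write a, move →, go to q1
q1 | a[b]ba__   read b → write b, move →, go to q1
q1 | ab[b]a__   read b → write b, move →, go to q1
q1 | abb[a]__   read a → write b, move →, go to q0
q0 | abbb[_]_   read _ → write a, move →, go to q1
q1 | abbba[_]   read _ → write _, move ←, go to q2
q2 | abbb[a]_   read a → write a, move ←, go to q0
q0 | abb[b]a_   read b → write c, move →, go to q2
q2 | abbc[a]_
After 17 steps: state q2, head at 3, tape abbca.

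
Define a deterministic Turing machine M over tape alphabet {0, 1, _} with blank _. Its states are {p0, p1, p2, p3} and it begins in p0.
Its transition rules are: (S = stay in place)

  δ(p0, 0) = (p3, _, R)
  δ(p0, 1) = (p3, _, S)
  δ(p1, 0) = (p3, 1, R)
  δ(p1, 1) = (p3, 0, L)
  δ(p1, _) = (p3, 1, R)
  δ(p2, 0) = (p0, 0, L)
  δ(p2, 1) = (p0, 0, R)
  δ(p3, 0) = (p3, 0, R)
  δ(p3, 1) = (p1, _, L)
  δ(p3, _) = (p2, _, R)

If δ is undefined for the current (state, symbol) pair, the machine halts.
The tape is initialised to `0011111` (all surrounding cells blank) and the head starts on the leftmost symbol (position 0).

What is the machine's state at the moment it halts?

p0 | [0]011111_   read 0 → write _, move R, go to p3
p3 | _[0]11111_   read 0 → write 0, move R, go to p3
p3 | _0[1]1111_   read 1 → write _, move L, go to p1
p1 | _[0]_1111_   read 0 → write 1, move R, go to p3
p3 | _1[_]1111_   read _ → write _, move R, go to p2
p2 | _1_[1]111_   read 1 → write 0, move R, go to p0
p0 | _1_0[1]11_   read 1 → write _, move S, go to p3
p3 | _1_0[_]11_   read _ → write _, move R, go to p2
p2 | _1_0_[1]1_   read 1 → write 0, move R, go to p0
p0 | _1_0_0[1]_   read 1 → write _, move S, go to p3
p3 | _1_0_0[_]_   read _ → write _, move R, go to p2
p2 | _1_0_0_[_]
No transition is defined for (p2, _); M halts in state p2.

p2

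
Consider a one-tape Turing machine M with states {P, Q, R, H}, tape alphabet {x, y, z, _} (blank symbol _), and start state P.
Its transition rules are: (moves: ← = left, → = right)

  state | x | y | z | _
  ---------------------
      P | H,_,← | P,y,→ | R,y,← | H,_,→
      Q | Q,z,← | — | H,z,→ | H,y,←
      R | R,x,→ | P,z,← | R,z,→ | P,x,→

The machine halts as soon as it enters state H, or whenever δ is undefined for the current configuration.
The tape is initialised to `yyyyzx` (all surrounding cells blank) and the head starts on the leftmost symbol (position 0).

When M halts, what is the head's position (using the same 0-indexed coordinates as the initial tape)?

0

state=P head=0 tape=_[y]yyyzx   (P,y)→(P,y,→)
state=P head=1 tape=_y[y]yyzx   (P,y)→(P,y,→)
state=P head=2 tape=_yy[y]yzx   (P,y)→(P,y,→)
state=P head=3 tape=_yyy[y]zx   (P,y)→(P,y,→)
state=P head=4 tape=_yyyy[z]x   (P,z)→(R,y,←)
state=R head=3 tape=_yyy[y]yx   (R,y)→(P,z,←)
state=P head=2 tape=_yy[y]zyx   (P,y)→(P,y,→)
state=P head=3 tape=_yyy[z]yx   (P,z)→(R,y,←)
state=R head=2 tape=_yy[y]yyx   (R,y)→(P,z,←)
state=P head=1 tape=_y[y]zyyx   (P,y)→(P,y,→)
state=P head=2 tape=_yy[z]yyx   (P,z)→(R,y,←)
state=R head=1 tape=_y[y]yyyx   (R,y)→(P,z,←)
state=P head=0 tape=_[y]zyyyx   (P,y)→(P,y,→)
state=P head=1 tape=_y[z]yyyx   (P,z)→(R,y,←)
state=R head=0 tape=_[y]yyyyx   (R,y)→(P,z,←)
state=P head=-1 tape=[_]zyyyyx   (P,_)→(H,_,→)
state=H head=0 tape=_[z]yyyyx
At halt the head is at cell 0.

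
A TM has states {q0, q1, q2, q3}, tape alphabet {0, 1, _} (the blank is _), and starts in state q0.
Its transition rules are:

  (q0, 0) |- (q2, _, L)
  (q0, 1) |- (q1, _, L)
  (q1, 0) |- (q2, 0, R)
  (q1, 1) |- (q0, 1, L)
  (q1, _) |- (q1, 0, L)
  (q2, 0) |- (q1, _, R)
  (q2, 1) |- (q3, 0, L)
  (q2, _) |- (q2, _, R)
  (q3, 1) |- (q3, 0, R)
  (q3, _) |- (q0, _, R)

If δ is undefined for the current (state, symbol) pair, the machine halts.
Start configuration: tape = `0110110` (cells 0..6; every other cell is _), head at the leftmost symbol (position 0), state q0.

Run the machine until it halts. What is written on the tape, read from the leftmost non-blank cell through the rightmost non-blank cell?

q0 | _[0]110110   read 0 → write _, move L, go to q2
q2 | [_]_110110   read _ → write _, move R, go to q2
q2 | _[_]110110   read _ → write _, move R, go to q2
q2 | __[1]10110   read 1 → write 0, move L, go to q3
q3 | _[_]010110   read _ → write _, move R, go to q0
q0 | __[0]10110   read 0 → write _, move L, go to q2
q2 | _[_]_10110   read _ → write _, move R, go to q2
q2 | __[_]10110   read _ → write _, move R, go to q2
q2 | ___[1]0110   read 1 → write 0, move L, go to q3
q3 | __[_]00110   read _ → write _, move R, go to q0
q0 | ___[0]0110   read 0 → write _, move L, go to q2
q2 | __[_]_0110   read _ → write _, move R, go to q2
q2 | ___[_]0110   read _ → write _, move R, go to q2
q2 | ____[0]110   read 0 → write _, move R, go to q1
q1 | _____[1]10   read 1 → write 1, move L, go to q0
q0 | ____[_]110
The non-blank tape span at halt is 110.

110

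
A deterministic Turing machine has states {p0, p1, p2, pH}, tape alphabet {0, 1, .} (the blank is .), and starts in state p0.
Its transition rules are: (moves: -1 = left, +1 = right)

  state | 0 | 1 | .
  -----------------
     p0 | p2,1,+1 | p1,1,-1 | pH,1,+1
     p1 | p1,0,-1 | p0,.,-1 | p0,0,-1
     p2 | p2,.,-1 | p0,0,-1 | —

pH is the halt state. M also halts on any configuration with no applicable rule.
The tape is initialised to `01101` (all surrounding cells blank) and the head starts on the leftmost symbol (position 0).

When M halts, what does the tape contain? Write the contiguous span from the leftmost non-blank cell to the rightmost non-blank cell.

p0 | ..[0]1101   read 0 → write 1, move +1, go to p2
p2 | ..1[1]101   read 1 → write 0, move -1, go to p0
p0 | ..[1]0101   read 1 → write 1, move -1, go to p1
p1 | .[.]10101   read . → write 0, move -1, go to p0
p0 | [.]010101   read . → write 1, move +1, go to pH
pH | 1[0]10101
The non-blank tape span at halt is 1010101.

1010101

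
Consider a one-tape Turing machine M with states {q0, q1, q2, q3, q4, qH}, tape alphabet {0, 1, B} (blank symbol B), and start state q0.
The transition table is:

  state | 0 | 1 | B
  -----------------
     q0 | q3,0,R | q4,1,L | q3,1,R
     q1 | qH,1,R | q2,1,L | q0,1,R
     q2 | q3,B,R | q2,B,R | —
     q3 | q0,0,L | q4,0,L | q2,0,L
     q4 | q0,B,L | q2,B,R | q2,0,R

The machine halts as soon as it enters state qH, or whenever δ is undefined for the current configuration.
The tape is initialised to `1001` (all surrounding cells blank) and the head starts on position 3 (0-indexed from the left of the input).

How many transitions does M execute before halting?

16

q0 | 100[1]B   read 1 → write 1, move L, go to q4
q4 | 10[0]1B   read 0 → write B, move L, go to q0
q0 | 1[0]B1B   read 0 → write 0, move R, go to q3
q3 | 10[B]1B   read B → write 0, move L, go to q2
q2 | 1[0]01B   read 0 → write B, move R, go to q3
q3 | 1B[0]1B   read 0 → write 0, move L, go to q0
q0 | 1[B]01B   read B → write 1, move R, go to q3
q3 | 11[0]1B   read 0 → write 0, move L, go to q0
q0 | 1[1]01B   read 1 → write 1, move L, go to q4
q4 | [1]101B   read 1 → write B, move R, go to q2
q2 | B[1]01B   read 1 → write B, move R, go to q2
q2 | BB[0]1B   read 0 → write B, move R, go to q3
q3 | BBB[1]B   read 1 → write 0, move L, go to q4
q4 | BB[B]0B   read B → write 0, move R, go to q2
q2 | BB0[0]B   read 0 → write B, move R, go to q3
q3 | BB0B[B]   read B → write 0, move L, go to q2
q2 | BB0[B]0
M halts after 16 transitions.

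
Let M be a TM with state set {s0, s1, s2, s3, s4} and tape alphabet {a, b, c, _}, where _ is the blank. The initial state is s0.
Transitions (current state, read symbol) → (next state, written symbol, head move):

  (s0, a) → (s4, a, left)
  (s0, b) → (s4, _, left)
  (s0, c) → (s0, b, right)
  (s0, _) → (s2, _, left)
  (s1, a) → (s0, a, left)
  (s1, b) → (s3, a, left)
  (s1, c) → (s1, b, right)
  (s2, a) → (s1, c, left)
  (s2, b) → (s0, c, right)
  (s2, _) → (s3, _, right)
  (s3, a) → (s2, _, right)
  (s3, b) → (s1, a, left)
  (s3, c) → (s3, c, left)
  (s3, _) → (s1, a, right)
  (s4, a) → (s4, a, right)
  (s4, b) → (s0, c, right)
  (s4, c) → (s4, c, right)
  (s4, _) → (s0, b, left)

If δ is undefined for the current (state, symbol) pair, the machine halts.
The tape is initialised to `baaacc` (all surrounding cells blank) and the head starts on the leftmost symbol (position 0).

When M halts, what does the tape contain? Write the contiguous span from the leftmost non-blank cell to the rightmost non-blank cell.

state=s0 head=0 tape=___[b]aaacc   (s0,b)→(s4,_,left)
state=s4 head=-1 tape=__[_]_aaacc   (s4,_)→(s0,b,left)
state=s0 head=-2 tape=_[_]b_aaacc   (s0,_)→(s2,_,left)
state=s2 head=-3 tape=[_]_b_aaacc   (s2,_)→(s3,_,right)
state=s3 head=-2 tape=_[_]b_aaacc   (s3,_)→(s1,a,right)
state=s1 head=-1 tape=_a[b]_aaacc   (s1,b)→(s3,a,left)
state=s3 head=-2 tape=_[a]a_aaacc   (s3,a)→(s2,_,right)
state=s2 head=-1 tape=__[a]_aaacc   (s2,a)→(s1,c,left)
state=s1 head=-2 tape=_[_]c_aaacc
The non-blank tape span at halt is c_aaacc.

c_aaacc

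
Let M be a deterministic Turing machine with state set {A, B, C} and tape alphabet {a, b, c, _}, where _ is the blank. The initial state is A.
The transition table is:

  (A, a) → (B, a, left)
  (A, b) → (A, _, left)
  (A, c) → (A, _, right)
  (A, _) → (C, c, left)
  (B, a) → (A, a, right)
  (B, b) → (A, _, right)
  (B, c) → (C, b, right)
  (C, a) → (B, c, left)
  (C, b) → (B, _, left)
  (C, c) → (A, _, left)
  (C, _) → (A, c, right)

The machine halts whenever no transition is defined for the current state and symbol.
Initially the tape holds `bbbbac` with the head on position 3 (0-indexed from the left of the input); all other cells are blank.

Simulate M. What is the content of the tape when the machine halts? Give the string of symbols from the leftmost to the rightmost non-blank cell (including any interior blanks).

state=A head=3 tape=__bbb[b]ac   (A,b)→(A,_,left)
state=A head=2 tape=__bb[b]_ac   (A,b)→(A,_,left)
state=A head=1 tape=__b[b]__ac   (A,b)→(A,_,left)
state=A head=0 tape=__[b]___ac   (A,b)→(A,_,left)
state=A head=-1 tape=_[_]____ac   (A,_)→(C,c,left)
state=C head=-2 tape=[_]c____ac   (C,_)→(A,c,right)
state=A head=-1 tape=c[c]____ac   (A,c)→(A,_,right)
state=A head=0 tape=c_[_]___ac   (A,_)→(C,c,left)
state=C head=-1 tape=c[_]c___ac   (C,_)→(A,c,right)
state=A head=0 tape=cc[c]___ac   (A,c)→(A,_,right)
state=A head=1 tape=cc_[_]__ac   (A,_)→(C,c,left)
state=C head=0 tape=cc[_]c__ac   (C,_)→(A,c,right)
state=A head=1 tape=ccc[c]__ac   (A,c)→(A,_,right)
state=A head=2 tape=ccc_[_]_ac   (A,_)→(C,c,left)
state=C head=1 tape=ccc[_]c_ac   (C,_)→(A,c,right)
state=A head=2 tape=cccc[c]_ac   (A,c)→(A,_,right)
state=A head=3 tape=cccc_[_]ac   (A,_)→(C,c,left)
state=C head=2 tape=cccc[_]cac   (C,_)→(A,c,right)
state=A head=3 tape=ccccc[c]ac   (A,c)→(A,_,right)
state=A head=4 tape=ccccc_[a]c   (A,a)→(B,a,left)
state=B head=3 tape=ccccc[_]ac
The non-blank tape span at halt is ccccc_ac.

ccccc_ac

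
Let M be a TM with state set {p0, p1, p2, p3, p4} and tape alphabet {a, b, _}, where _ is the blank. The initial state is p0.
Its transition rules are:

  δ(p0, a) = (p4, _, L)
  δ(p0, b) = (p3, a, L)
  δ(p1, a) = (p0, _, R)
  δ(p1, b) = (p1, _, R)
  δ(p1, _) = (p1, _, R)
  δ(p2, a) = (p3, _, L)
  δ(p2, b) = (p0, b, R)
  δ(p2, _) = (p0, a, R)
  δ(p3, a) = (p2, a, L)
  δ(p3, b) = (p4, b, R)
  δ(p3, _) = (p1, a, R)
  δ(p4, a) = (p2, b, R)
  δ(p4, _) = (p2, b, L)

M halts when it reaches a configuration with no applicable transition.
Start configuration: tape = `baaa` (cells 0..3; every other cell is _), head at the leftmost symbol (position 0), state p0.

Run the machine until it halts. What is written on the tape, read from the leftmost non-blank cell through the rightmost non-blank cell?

p0 | __[b]aaa   read b → write a, move L, go to p3
p3 | _[_]aaaa   read _ → write a, move R, go to p1
p1 | _a[a]aaa   read a → write _, move R, go to p0
p0 | _a_[a]aa   read a → write _, move L, go to p4
p4 | _a[_]_aa   read _ → write b, move L, go to p2
p2 | _[a]b_aa   read a → write _, move L, go to p3
p3 | [_]_b_aa   read _ → write a, move R, go to p1
p1 | a[_]b_aa   read _ → write _, move R, go to p1
p1 | a_[b]_aa   read b → write _, move R, go to p1
p1 | a__[_]aa   read _ → write _, move R, go to p1
p1 | a___[a]a   read a → write _, move R, go to p0
p0 | a____[a]   read a → write _, move L, go to p4
p4 | a___[_]_   read _ → write b, move L, go to p2
p2 | a__[_]b_   read _ → write a, move R, go to p0
p0 | a__a[b]_   read b → write a, move L, go to p3
p3 | a__[a]a_   read a → write a, move L, go to p2
p2 | a_[_]aa_   read _ → write a, move R, go to p0
p0 | a_a[a]a_   read a → write _, move L, go to p4
p4 | a_[a]_a_   read a → write b, move R, go to p2
p2 | a_b[_]a_   read _ → write a, move R, go to p0
p0 | a_ba[a]_   read a → write _, move L, go to p4
p4 | a_b[a]__   read a → write b, move R, go to p2
p2 | a_bb[_]_   read _ → write a, move R, go to p0
p0 | a_bba[_]
The non-blank tape span at halt is a_bba.

a_bba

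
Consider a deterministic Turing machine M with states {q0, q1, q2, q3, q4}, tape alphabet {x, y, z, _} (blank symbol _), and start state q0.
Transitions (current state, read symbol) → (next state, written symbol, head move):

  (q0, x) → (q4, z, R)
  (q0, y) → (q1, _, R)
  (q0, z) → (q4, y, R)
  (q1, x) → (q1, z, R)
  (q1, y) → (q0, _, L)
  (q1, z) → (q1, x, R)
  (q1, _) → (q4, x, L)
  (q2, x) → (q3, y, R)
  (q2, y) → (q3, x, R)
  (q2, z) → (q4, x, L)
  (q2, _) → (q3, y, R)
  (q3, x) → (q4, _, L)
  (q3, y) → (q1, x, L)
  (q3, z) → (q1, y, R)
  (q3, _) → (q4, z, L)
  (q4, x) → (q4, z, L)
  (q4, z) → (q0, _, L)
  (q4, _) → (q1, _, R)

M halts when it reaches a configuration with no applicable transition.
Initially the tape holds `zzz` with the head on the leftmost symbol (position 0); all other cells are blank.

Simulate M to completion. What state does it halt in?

q0

q0 | [z]zz_   read z → write y, move R, go to q4
q4 | y[z]z_   read z → write _, move L, go to q0
q0 | [y]_z_   read y → write _, move R, go to q1
q1 | _[_]z_   read _ → write x, move L, go to q4
q4 | [_]xz_   read _ → write _, move R, go to q1
q1 | _[x]z_   read x → write z, move R, go to q1
q1 | _z[z]_   read z → write x, move R, go to q1
q1 | _zx[_]   read _ → write x, move L, go to q4
q4 | _z[x]x   read x → write z, move L, go to q4
q4 | _[z]zx   read z → write _, move L, go to q0
q0 | [_]_zx
No transition is defined for (q0, _); M halts in state q0.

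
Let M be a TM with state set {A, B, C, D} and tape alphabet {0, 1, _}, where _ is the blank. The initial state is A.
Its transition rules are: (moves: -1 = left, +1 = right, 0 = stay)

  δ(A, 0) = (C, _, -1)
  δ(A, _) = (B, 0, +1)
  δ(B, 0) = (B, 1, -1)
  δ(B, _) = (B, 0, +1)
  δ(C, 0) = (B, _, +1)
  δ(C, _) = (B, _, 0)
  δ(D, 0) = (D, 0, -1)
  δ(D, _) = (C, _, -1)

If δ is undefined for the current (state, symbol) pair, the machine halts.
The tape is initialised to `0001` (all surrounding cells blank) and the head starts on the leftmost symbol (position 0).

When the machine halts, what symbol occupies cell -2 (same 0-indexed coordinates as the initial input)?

0

state=A head=0 tape=__[0]001   (A,0)→(C,_,-1)
state=C head=-1 tape=_[_]_001   (C,_)→(B,_,0)
state=B head=-1 tape=_[_]_001   (B,_)→(B,0,+1)
state=B head=0 tape=_0[_]001   (B,_)→(B,0,+1)
state=B head=1 tape=_00[0]01   (B,0)→(B,1,-1)
state=B head=0 tape=_0[0]101   (B,0)→(B,1,-1)
state=B head=-1 tape=_[0]1101   (B,0)→(B,1,-1)
state=B head=-2 tape=[_]11101   (B,_)→(B,0,+1)
state=B head=-1 tape=0[1]1101
Cell -2 holds 0 when M halts.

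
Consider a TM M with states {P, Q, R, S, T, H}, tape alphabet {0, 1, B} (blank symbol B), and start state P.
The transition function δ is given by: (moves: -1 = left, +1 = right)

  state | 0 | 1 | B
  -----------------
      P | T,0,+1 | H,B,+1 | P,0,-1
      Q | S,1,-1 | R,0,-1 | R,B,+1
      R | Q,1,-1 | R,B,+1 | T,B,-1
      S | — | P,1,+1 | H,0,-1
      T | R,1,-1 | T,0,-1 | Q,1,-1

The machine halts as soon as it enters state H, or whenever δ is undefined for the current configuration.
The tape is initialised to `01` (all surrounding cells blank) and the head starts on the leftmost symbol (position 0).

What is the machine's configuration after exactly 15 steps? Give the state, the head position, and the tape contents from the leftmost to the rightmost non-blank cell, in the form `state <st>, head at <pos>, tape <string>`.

state R, head at -1, tape 10

P | BBB[0]1   read 0 → write 0, move +1, go to T
T | BBB0[1]   read 1 → write 0, move -1, go to T
T | BBB[0]0   read 0 → write 1, move -1, go to R
R | BB[B]10   read B → write B, move -1, go to T
T | B[B]B10   read B → write 1, move -1, go to Q
Q | [B]1B10   read B → write B, move +1, go to R
R | B[1]B10   read 1 → write B, move +1, go to R
R | BB[B]10   read B → write B, move -1, go to T
T | B[B]B10   read B → write 1, move -1, go to Q
Q | [B]1B10   read B → write B, move +1, go to R
R | B[1]B10   read 1 → write B, move +1, go to R
R | BB[B]10   read B → write B, move -1, go to T
T | B[B]B10   read B → write 1, move -1, go to Q
Q | [B]1B10   read B → write B, move +1, go to R
R | B[1]B10   read 1 → write B, move +1, go to R
R | BB[B]10
After 15 steps: state R, head at -1, tape 10.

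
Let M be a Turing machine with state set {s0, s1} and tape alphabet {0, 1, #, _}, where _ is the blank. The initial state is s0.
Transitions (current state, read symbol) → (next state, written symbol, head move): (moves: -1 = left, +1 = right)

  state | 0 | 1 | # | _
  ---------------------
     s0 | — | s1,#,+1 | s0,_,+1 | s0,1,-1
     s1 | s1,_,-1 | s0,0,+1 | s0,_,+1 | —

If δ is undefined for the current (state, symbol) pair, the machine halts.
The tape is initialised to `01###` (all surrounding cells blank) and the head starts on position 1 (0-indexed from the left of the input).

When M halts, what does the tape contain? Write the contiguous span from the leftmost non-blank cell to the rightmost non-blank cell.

0_#0#01

state=s0 head=1 tape=0[1]###__   (s0,1)→(s1,#,+1)
state=s1 head=2 tape=0#[#]##__   (s1,#)→(s0,_,+1)
state=s0 head=3 tape=0#_[#]#__   (s0,#)→(s0,_,+1)
state=s0 head=4 tape=0#__[#]__   (s0,#)→(s0,_,+1)
state=s0 head=5 tape=0#___[_]_   (s0,_)→(s0,1,-1)
state=s0 head=4 tape=0#__[_]1_   (s0,_)→(s0,1,-1)
state=s0 head=3 tape=0#_[_]11_   (s0,_)→(s0,1,-1)
state=s0 head=2 tape=0#[_]111_   (s0,_)→(s0,1,-1)
state=s0 head=1 tape=0[#]1111_   (s0,#)→(s0,_,+1)
state=s0 head=2 tape=0_[1]111_   (s0,1)→(s1,#,+1)
state=s1 head=3 tape=0_#[1]11_   (s1,1)→(s0,0,+1)
state=s0 head=4 tape=0_#0[1]1_   (s0,1)→(s1,#,+1)
state=s1 head=5 tape=0_#0#[1]_   (s1,1)→(s0,0,+1)
state=s0 head=6 tape=0_#0#0[_]   (s0,_)→(s0,1,-1)
state=s0 head=5 tape=0_#0#[0]1
The non-blank tape span at halt is 0_#0#01.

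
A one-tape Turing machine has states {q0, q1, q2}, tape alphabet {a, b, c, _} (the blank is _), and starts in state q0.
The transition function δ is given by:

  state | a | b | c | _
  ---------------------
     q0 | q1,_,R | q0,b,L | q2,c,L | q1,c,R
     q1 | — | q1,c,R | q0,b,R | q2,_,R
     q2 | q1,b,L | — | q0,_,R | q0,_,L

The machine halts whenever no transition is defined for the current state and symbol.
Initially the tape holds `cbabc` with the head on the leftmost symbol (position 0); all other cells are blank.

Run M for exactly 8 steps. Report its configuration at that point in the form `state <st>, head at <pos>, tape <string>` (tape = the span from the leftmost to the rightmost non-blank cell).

state q1, head at 2, tape c_ccabc

state=q0 head=0 tape=__[c]babc   (q0,c)→(q2,c,L)
state=q2 head=-1 tape=_[_]cbabc   (q2,_)→(q0,_,L)
state=q0 head=-2 tape=[_]_cbabc   (q0,_)→(q1,c,R)
state=q1 head=-1 tape=c[_]cbabc   (q1,_)→(q2,_,R)
state=q2 head=0 tape=c_[c]babc   (q2,c)→(q0,_,R)
state=q0 head=1 tape=c__[b]abc   (q0,b)→(q0,b,L)
state=q0 head=0 tape=c_[_]babc   (q0,_)→(q1,c,R)
state=q1 head=1 tape=c_c[b]abc   (q1,b)→(q1,c,R)
state=q1 head=2 tape=c_cc[a]bc
After 8 steps: state q1, head at 2, tape c_ccabc.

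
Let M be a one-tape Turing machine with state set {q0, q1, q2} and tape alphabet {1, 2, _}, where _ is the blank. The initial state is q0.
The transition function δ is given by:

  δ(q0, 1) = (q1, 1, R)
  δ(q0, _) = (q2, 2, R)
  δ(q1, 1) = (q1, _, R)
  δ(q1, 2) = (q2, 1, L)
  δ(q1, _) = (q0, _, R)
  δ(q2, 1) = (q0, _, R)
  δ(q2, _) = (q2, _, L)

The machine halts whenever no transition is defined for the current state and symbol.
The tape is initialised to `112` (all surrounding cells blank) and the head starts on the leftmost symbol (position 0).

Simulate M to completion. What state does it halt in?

q0 | [1]12__   read 1 → write 1, move R, go to q1
q1 | 1[1]2__   read 1 → write _, move R, go to q1
q1 | 1_[2]__   read 2 → write 1, move L, go to q2
q2 | 1[_]1__   read _ → write _, move L, go to q2
q2 | [1]_1__   read 1 → write _, move R, go to q0
q0 | _[_]1__   read _ → write 2, move R, go to q2
q2 | _2[1]__   read 1 → write _, move R, go to q0
q0 | _2_[_]_   read _ → write 2, move R, go to q2
q2 | _2_2[_]   read _ → write _, move L, go to q2
q2 | _2_[2]_
No transition is defined for (q2, 2); M halts in state q2.

q2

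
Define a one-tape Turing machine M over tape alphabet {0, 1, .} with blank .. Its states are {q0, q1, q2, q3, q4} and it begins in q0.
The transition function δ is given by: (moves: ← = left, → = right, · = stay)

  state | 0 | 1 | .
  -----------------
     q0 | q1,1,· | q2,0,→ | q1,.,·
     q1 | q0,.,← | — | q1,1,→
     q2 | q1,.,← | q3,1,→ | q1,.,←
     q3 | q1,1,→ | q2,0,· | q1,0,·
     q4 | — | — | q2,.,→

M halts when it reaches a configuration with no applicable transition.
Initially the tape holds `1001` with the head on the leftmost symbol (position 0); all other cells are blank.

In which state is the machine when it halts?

state=q0 head=0 tape=..[1]001   (q0,1)→(q2,0,→)
state=q2 head=1 tape=..0[0]01   (q2,0)→(q1,.,←)
state=q1 head=0 tape=..[0].01   (q1,0)→(q0,.,←)
state=q0 head=-1 tape=.[.]..01   (q0,.)→(q1,.,·)
state=q1 head=-1 tape=.[.]..01   (q1,.)→(q1,1,→)
state=q1 head=0 tape=.1[.].01   (q1,.)→(q1,1,→)
state=q1 head=1 tape=.11[.]01   (q1,.)→(q1,1,→)
state=q1 head=2 tape=.111[0]1   (q1,0)→(q0,.,←)
state=q0 head=1 tape=.11[1].1   (q0,1)→(q2,0,→)
state=q2 head=2 tape=.110[.]1   (q2,.)→(q1,.,←)
state=q1 head=1 tape=.11[0].1   (q1,0)→(q0,.,←)
state=q0 head=0 tape=.1[1]..1   (q0,1)→(q2,0,→)
state=q2 head=1 tape=.10[.].1   (q2,.)→(q1,.,←)
state=q1 head=0 tape=.1[0]..1   (q1,0)→(q0,.,←)
state=q0 head=-1 tape=.[1]...1   (q0,1)→(q2,0,→)
state=q2 head=0 tape=.0[.]..1   (q2,.)→(q1,.,←)
state=q1 head=-1 tape=.[0]...1   (q1,0)→(q0,.,←)
state=q0 head=-2 tape=[.]....1   (q0,.)→(q1,.,·)
state=q1 head=-2 tape=[.]....1   (q1,.)→(q1,1,→)
state=q1 head=-1 tape=1[.]...1   (q1,.)→(q1,1,→)
state=q1 head=0 tape=11[.]..1   (q1,.)→(q1,1,→)
state=q1 head=1 tape=111[.].1   (q1,.)→(q1,1,→)
state=q1 head=2 tape=1111[.]1   (q1,.)→(q1,1,→)
state=q1 head=3 tape=11111[1]
No transition is defined for (q1, 1); M halts in state q1.

q1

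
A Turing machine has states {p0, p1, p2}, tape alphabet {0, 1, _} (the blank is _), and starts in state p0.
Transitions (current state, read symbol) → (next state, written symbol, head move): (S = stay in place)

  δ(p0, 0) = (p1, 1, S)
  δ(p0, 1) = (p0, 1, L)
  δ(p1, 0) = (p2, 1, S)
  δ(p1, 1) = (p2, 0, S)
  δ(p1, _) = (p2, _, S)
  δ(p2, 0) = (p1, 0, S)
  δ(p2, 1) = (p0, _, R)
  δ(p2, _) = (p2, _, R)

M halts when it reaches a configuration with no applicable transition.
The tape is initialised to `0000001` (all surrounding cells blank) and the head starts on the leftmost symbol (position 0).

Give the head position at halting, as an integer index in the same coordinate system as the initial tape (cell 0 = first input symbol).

5

state=p0 head=0 tape=[0]000001   (p0,0)→(p1,1,S)
state=p1 head=0 tape=[1]000001   (p1,1)→(p2,0,S)
state=p2 head=0 tape=[0]000001   (p2,0)→(p1,0,S)
state=p1 head=0 tape=[0]000001   (p1,0)→(p2,1,S)
state=p2 head=0 tape=[1]000001   (p2,1)→(p0,_,R)
state=p0 head=1 tape=_[0]00001   (p0,0)→(p1,1,S)
state=p1 head=1 tape=_[1]00001   (p1,1)→(p2,0,S)
state=p2 head=1 tape=_[0]00001   (p2,0)→(p1,0,S)
state=p1 head=1 tape=_[0]00001   (p1,0)→(p2,1,S)
state=p2 head=1 tape=_[1]00001   (p2,1)→(p0,_,R)
state=p0 head=2 tape=__[0]0001   (p0,0)→(p1,1,S)
state=p1 head=2 tape=__[1]0001   (p1,1)→(p2,0,S)
state=p2 head=2 tape=__[0]0001   (p2,0)→(p1,0,S)
state=p1 head=2 tape=__[0]0001   (p1,0)→(p2,1,S)
state=p2 head=2 tape=__[1]0001   (p2,1)→(p0,_,R)
state=p0 head=3 tape=___[0]001   (p0,0)→(p1,1,S)
state=p1 head=3 tape=___[1]001   (p1,1)→(p2,0,S)
state=p2 head=3 tape=___[0]001   (p2,0)→(p1,0,S)
state=p1 head=3 tape=___[0]001   (p1,0)→(p2,1,S)
state=p2 head=3 tape=___[1]001   (p2,1)→(p0,_,R)
state=p0 head=4 tape=____[0]01   (p0,0)→(p1,1,S)
state=p1 head=4 tape=____[1]01   (p1,1)→(p2,0,S)
state=p2 head=4 tape=____[0]01   (p2,0)→(p1,0,S)
state=p1 head=4 tape=____[0]01   (p1,0)→(p2,1,S)
state=p2 head=4 tape=____[1]01   (p2,1)→(p0,_,R)
state=p0 head=5 tape=_____[0]1   (p0,0)→(p1,1,S)
state=p1 head=5 tape=_____[1]1   (p1,1)→(p2,0,S)
state=p2 head=5 tape=_____[0]1   (p2,0)→(p1,0,S)
state=p1 head=5 tape=_____[0]1   (p1,0)→(p2,1,S)
state=p2 head=5 tape=_____[1]1   (p2,1)→(p0,_,R)
state=p0 head=6 tape=______[1]   (p0,1)→(p0,1,L)
state=p0 head=5 tape=_____[_]1
At halt the head is at cell 5.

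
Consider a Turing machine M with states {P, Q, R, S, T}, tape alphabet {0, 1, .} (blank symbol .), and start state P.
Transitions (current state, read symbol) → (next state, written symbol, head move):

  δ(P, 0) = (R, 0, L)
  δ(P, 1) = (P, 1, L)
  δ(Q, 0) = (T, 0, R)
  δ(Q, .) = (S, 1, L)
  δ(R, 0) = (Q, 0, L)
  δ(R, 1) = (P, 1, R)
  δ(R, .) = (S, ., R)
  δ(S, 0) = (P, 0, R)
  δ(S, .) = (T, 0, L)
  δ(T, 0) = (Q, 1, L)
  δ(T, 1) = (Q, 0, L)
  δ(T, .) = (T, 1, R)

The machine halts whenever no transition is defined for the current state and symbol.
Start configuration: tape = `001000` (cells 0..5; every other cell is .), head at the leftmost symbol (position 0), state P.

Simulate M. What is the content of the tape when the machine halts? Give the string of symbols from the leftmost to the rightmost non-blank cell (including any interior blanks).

111001000

state=P head=0 tape=...[0]01000   (P,0)→(R,0,L)
state=R head=-1 tape=..[.]001000   (R,.)→(S,.,R)
state=S head=0 tape=...[0]01000   (S,0)→(P,0,R)
state=P head=1 tape=...0[0]1000   (P,0)→(R,0,L)
state=R head=0 tape=...[0]01000   (R,0)→(Q,0,L)
state=Q head=-1 tape=..[.]001000   (Q,.)→(S,1,L)
state=S head=-2 tape=.[.]1001000   (S,.)→(T,0,L)
state=T head=-3 tape=[.]01001000   (T,.)→(T,1,R)
state=T head=-2 tape=1[0]1001000   (T,0)→(Q,1,L)
state=Q head=-3 tape=[1]11001000
The non-blank tape span at halt is 111001000.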